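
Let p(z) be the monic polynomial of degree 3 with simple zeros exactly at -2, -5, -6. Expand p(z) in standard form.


The polynomial is p(z) = ∏_{α ∈ S} (z − α), where S = {-2, -5, -6}.
Expanding the product yields: p(z) = z^3 + 13·z^2 + 52·z + 60.
The resulting polynomial has degree 3 and real coefficients as required.

p(z) = z^3 + 13·z^2 + 52·z + 60.


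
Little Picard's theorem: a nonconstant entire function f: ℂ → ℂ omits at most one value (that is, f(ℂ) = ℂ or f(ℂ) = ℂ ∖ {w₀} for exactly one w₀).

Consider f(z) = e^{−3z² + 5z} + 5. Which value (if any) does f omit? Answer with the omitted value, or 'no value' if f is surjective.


Little Picard bounds the complement of f(ℂ) to at most one point.
The exponent g(z) = −3z² + 5z is a nonconstant polynomial, hence surjective onto ℂ. So e^{g(z)} takes every value in {e^w : w ∈ ℂ} = ℂ ∖ {0}. Adding 5 shifts the range to ℂ ∖ {5}. f omits exactly 5.

Omitted value: 5.


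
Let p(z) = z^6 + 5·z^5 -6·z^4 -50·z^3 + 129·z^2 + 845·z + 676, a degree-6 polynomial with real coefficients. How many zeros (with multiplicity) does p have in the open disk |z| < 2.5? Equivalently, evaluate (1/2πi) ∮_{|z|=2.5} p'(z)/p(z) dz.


The zeros of p are: (-3 + 2i), (-3 - 2i), (3 + 2i), (3 - 2i), -4, -1.
Their magnitudes are: 3.606, 3.606, 3.606, 3.606, 4, 1.
Zeros with |z| < R = 2.5: -1.
Count = 1.
By the argument principle, (1/2πi) ∮_{|z|=R} p'(z)/p(z) dz equals exactly this count.

Number of zeros inside |z| < 2.5: 1.


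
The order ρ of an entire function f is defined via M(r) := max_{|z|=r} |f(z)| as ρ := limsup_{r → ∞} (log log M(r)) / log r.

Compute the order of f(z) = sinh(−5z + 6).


sinh(w) is a linear combination of e^{iw} and e^{−iw} (or e^w, e^{−w} in the hyperbolic case), so |sinh(w)| ≤ e^{|w|}. With w = −5z + 6, |w| ≤ 5|z| + 6 = 5r + 6 on |z| = r, giving M(r) ≤ e^{5r + 6}, so ρ ≤ 1. On a suitable ray (z = it for sin/cos; z = t for sinh/cosh, t real → ∞), |sinh(−5z + 6)| grows like e^{5|t|}/2, so ρ ≥ 1. Hence ρ = 1.
Therefore ρ = 1.

Order ρ = 1.


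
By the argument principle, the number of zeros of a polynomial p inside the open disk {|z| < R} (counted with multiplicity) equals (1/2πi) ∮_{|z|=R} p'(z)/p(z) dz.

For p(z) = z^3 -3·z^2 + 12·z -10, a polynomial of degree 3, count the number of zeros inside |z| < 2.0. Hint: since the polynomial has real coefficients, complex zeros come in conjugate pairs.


The zeros of p are: (1 + 3i), (1 - 3i), 1.
Their magnitudes are: 3.162, 3.162, 1.
Zeros with |z| < R = 2.0: 1.
Count = 1.
By the argument principle, (1/2πi) ∮_{|z|=R} p'(z)/p(z) dz equals exactly this count.

Number of zeros inside |z| < 2.0: 1.


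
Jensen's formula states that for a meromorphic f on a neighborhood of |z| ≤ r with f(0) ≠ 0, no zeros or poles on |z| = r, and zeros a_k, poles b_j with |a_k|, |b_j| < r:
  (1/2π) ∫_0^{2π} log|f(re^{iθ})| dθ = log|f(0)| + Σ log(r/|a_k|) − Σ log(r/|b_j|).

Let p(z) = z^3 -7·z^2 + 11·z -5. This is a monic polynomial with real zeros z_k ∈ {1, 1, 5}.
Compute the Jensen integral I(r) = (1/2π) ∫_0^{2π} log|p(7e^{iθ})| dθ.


Zeros: 1, 1, 5; r = 7.
Inside |z| < r: 1, 1, 5. Outside (|z| ≥ r): ∅.
p(0) = -5, so log|p(0)| = log(5) = 1.6094.
Apply Jensen: I(r) = log|p(0)| + Σ_k log(r/|z_k|), summed over zeros inside |z| < r.
  log(r/|z_k|) for z_k = 1: log(7/1) = 1.9459
  log(r/|z_k|) for z_k = 1: log(7/1) = 1.9459
  log(r/|z_k|) for z_k = 5: log(7/5) = 0.3365
Sum over inside zeros: 4.2283.
I(r) = log|p(0)| + (inside sum) = 1.6094 + 4.2283 = 5.8377.
Closed form (all zeros inside, monic): I(r) = n·log(r) = 3·log(7) = 5.8377. ✓

I(r) ≈ 5.8377.


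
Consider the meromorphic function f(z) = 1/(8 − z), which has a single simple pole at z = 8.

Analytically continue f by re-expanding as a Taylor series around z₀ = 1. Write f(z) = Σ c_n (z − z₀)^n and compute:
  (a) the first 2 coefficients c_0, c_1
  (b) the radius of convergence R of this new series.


Let w = z − z₀, so z = z₀ + w.
Then 8 − z = 8 − (z₀ + w) = (8 − z₀) − w = 7 − w.
f(z) = 1/(7 − w) = (1/(7)) · 1/(1 − w/(7)) = Σ_{n≥0} w^n / (7)^(n+1).
So c_n = 1/(7)^(n+1):
  c_0 = 1/(7)^1 = 1/7.
  c_1 = 1/(7)^2 = 1/49.
The series is valid for |w/d| < 1, i.e. |z − z₀| < |d|.
Radius of convergence: R = |8 − z₀| = |7| = 7 (distance from z₀ to the singularity z = 8).

c_0 = 1/7, c_1 = 1/49; R = 7.


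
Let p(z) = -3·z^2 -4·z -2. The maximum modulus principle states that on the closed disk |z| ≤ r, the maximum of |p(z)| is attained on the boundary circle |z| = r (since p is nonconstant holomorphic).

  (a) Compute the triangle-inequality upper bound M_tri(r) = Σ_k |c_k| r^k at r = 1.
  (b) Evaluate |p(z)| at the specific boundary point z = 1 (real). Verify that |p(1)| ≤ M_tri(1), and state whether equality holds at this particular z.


Coefficients: c_0 = -2, c_1 = -4, c_2 = -3. Radius r = 1.
Part (a). Triangle bound: M_tri(r) = Σ_k |c_k| r^k
  = |-2|·1^0 + |-4|·1^1 + |-3|·1^2
  = 2 + 4 + 3 = 9.
This bounds M(r) := max_{|z|=r} |p(z)| from above; equality holds iff all terms c_k z^k can be made to align in phase at a single z on |z|=r.
Part (b). At z = 1 (real, on the circle |z| = r):
  p(1) = (-2)·1^0 + (-4)·1^1 + (-3)·1^2 = -9.
  |p(1)| = 9.
Since all nonzero coefficients share the same sign, |p(1)| = 9 = M_tri(1); the triangle bound is attained at z = 1, so in fact M(r) = 9.

M_tri(1) = 9; |p(1)| = 9; equality at z=1: yes.


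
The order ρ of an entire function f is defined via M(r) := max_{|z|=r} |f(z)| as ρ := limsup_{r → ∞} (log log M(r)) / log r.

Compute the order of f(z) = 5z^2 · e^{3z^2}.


M(r) = max_{|z|=r} |5|·|z|^2·|e^{3z^2}| = 5·r^2 · e^{3r^2} (the factors attain their maxima compatibly on |z|=r). Then log M(r) = log 5 + 2·log r + 3r^2, dominated by the last term, so log log M(r) ~ 2·log r. The polynomial factor 5z^2 contributes only a log r term and does not affect the order. ρ = 2.
Therefore ρ = 2.

Order ρ = 2.


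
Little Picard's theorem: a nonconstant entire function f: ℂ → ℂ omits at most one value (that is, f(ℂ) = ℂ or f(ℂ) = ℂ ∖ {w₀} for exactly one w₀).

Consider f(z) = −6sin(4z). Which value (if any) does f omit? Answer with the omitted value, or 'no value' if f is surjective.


Little Picard bounds the complement of f(ℂ) to at most one point.
sin is entire and surjective onto ℂ: for every w ∈ ℂ, sin(ζ) = w has a solution ζ ∈ ℂ (e.g., via the complex inverse arcsin). With ζ = 4z this gives z = ζ/(4). Then -6·sin(4z) takes every value in -6·ℂ = ℂ, and adding 0 is a bijection of ℂ. So f is surjective and omits no value. (Note: only on the real line is sin bounded by [−1, 1].)

Omitted value: no value.


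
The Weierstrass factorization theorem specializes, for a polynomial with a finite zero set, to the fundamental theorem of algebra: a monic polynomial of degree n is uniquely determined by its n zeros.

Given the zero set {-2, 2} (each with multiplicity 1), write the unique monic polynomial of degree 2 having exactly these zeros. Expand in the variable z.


The polynomial is p(z) = ∏_{α ∈ S} (z − α), where S = {-2, 2}.
Expanding the product yields: p(z) = z^2 -4.
The resulting polynomial has degree 2 and real coefficients as required.

p(z) = z^2 -4.


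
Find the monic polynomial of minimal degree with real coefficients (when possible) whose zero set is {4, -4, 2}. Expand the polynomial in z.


The polynomial is p(z) = ∏_{α ∈ S} (z − α), where S = {4, -4, 2}.
Expanding the product yields: p(z) = z^3 -2·z^2 -16·z + 32.
The resulting polynomial has degree 3 and real coefficients as required.

p(z) = z^3 -2·z^2 -16·z + 32.


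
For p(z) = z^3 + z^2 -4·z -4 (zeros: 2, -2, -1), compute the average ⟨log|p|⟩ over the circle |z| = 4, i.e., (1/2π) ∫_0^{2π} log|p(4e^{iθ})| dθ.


Zeros: -2, -1, 2; r = 4.
Inside |z| < r: -2, -1, 2. Outside (|z| ≥ r): ∅.
p(0) = -4, so log|p(0)| = log(4) = 1.3863.
Apply Jensen: I(r) = log|p(0)| + Σ_k log(r/|z_k|), summed over zeros inside |z| < r.
  log(r/|z_k|) for z_k = 2: log(4/2) = 0.6931
  log(r/|z_k|) for z_k = -2: log(4/2) = 0.6931
  log(r/|z_k|) for z_k = -1: log(4/1) = 1.3863
Sum over inside zeros: 2.7726.
I(r) = log|p(0)| + (inside sum) = 1.3863 + 2.7726 = 4.1589.
Closed form (all zeros inside, monic): I(r) = n·log(r) = 3·log(4) = 4.1589. ✓

I(r) ≈ 4.1589.


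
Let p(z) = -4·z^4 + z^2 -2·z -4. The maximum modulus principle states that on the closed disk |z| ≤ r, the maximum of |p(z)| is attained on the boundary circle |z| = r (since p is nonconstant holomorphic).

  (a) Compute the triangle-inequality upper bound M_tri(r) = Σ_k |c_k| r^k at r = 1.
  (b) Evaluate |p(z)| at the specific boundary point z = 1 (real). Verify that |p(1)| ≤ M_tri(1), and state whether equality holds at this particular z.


Coefficients: c_0 = -4, c_1 = -2, c_2 = 1, c_3 = 0, c_4 = -4. Radius r = 1.
Part (a). Triangle bound: M_tri(r) = Σ_k |c_k| r^k
  = |-4|·1^0 + |-2|·1^1 + |1|·1^2 + |0|·1^3 + |-4|·1^4
  = 4 + 2 + 1 + 0 + 4 = 11.
This bounds M(r) := max_{|z|=r} |p(z)| from above; equality holds iff all terms c_k z^k can be made to align in phase at a single z on |z|=r.
Part (b). At z = 1 (real, on the circle |z| = r):
  p(1) = (-4)·1^0 + (-2)·1^1 + (1)·1^2 + (0)·1^3 + (-4)·1^4 = -9.
  |p(1)| = 9.
Check: |p(1)| = 9 ≤ 11 = M_tri(1). ✓ Equality does not hold at z = 1 (the coefficients have mixed signs, so the terms do not all align in phase there).

M_tri(1) = 11; |p(1)| = 9; equality at z=1: no.


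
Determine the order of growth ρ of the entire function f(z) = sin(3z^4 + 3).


Write sin(w) = (e^{iw} ± e^{−iw})/(2 or 2i), so |sin(w)| ≤ e^{|w|}. With w = 3z^4 + 3, |w| ≤ 3r^4 + 3 on |z|=r, giving M(r) ≤ e^{3r^4 + 3} and ρ ≤ 4. For the lower bound, choose z on |z|=r with 3z^4 purely imaginary of modulus 3r^4; then |sin(3z^4 + 3)| grows like e^{3r^4}/2, so ρ ≥ 4. Hence ρ = 4.
Therefore ρ = 4.

Order ρ = 4.


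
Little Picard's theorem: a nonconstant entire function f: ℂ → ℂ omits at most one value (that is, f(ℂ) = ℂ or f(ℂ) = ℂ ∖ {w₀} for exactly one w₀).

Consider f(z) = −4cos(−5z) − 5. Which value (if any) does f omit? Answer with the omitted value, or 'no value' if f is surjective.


Little Picard bounds the complement of f(ℂ) to at most one point.
cos is entire and surjective onto ℂ: for every w ∈ ℂ, cos(ζ) = w has a solution ζ ∈ ℂ (e.g., via the complex inverse arccos). With ζ = −5z this gives z = ζ/(-5). Then -4·cos(−5z) takes every value in -4·ℂ = ℂ, and adding -5 is a bijection of ℂ. So f is surjective and omits no value. (Note: only on the real line is cos bounded by [−1, 1].)

Omitted value: no value.


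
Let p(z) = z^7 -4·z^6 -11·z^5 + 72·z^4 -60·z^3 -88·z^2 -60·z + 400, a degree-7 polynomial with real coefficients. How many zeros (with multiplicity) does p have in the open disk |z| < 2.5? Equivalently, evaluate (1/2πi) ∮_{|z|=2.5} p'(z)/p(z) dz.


The zeros of p are: (2 + 1i), (2 - 1i), -4, (3 + 1i), (3 - 1i), (-1 + 1i), (-1 - 1i).
Their magnitudes are: 2.236, 2.236, 4, 3.162, 3.162, 1.414, 1.414.
Zeros with |z| < R = 2.5: (2 + 1i), (2 - 1i), (-1 + 1i), (-1 - 1i).
Count = 4.
By the argument principle, (1/2πi) ∮_{|z|=R} p'(z)/p(z) dz equals exactly this count.

Number of zeros inside |z| < 2.5: 4.


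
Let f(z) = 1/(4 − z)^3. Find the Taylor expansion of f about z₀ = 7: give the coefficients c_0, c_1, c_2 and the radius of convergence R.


Let w = z − z₀, so z = z₀ + w.
Then 4 − z = 4 − (z₀ + w) = (4 − z₀) − w = -3 − w.
f(z) = 1/(-3 − w)^3 = (1/(-3)^3) · (1 − w/(-3))^{−3}.
By the binomial series (1−u)^{−3} = Σ_{n≥0} C(n+2, 2) u^n for |u|<1, with u = w/(-3):
  c_n = C(n+2, 2) / (-3)^(n+3).
  c_0 = 1/(-3)^3 = -1/27.
  c_1 = 3/(-3)^4 = 1/27.
  c_2 = 6/(-3)^5 = -2/81.
The series is valid for |w/d| < 1, i.e. |z − z₀| < |d|.
Radius of convergence: R = |4 − z₀| = |-3| = 3 (distance from z₀ to the singularity z = 4).

c_0 = -1/27, c_1 = 1/27, c_2 = -2/81; R = 3.


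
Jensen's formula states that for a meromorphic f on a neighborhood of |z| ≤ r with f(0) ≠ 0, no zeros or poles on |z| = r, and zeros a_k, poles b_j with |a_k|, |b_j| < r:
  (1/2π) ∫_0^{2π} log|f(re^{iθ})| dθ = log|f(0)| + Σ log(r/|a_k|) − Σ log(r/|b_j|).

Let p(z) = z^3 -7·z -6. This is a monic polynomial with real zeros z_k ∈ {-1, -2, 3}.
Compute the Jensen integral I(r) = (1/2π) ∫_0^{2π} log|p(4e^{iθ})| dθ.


Zeros: -2, -1, 3; r = 4.
Inside |z| < r: -2, -1, 3. Outside (|z| ≥ r): ∅.
p(0) = -6, so log|p(0)| = log(6) = 1.7918.
Apply Jensen: I(r) = log|p(0)| + Σ_k log(r/|z_k|), summed over zeros inside |z| < r.
  log(r/|z_k|) for z_k = -1: log(4/1) = 1.3863
  log(r/|z_k|) for z_k = -2: log(4/2) = 0.6931
  log(r/|z_k|) for z_k = 3: log(4/3) = 0.2877
Sum over inside zeros: 2.3671.
I(r) = log|p(0)| + (inside sum) = 1.7918 + 2.3671 = 4.1589.
Closed form (all zeros inside, monic): I(r) = n·log(r) = 3·log(4) = 4.1589. ✓

I(r) ≈ 4.1589.


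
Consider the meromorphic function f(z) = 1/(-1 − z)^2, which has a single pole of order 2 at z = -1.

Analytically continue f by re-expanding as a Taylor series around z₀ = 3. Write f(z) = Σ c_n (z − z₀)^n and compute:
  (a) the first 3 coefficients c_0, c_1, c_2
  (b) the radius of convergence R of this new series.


Let w = z − z₀, so z = z₀ + w.
Then -1 − z = -1 − (z₀ + w) = (-1 − z₀) − w = -4 − w.
f(z) = 1/(-4 − w)^2 = (1/(-4)^2) · (1 − w/(-4))^{−2}.
By the binomial series (1−u)^{−2} = Σ_{n≥0} C(n+1, 1) u^n for |u|<1, with u = w/(-4):
  c_n = C(n+1, 1) / (-4)^(n+2).
  c_0 = 1/(-4)^2 = 1/16.
  c_1 = 2/(-4)^3 = -1/32.
  c_2 = 3/(-4)^4 = 3/256.
The series is valid for |w/d| < 1, i.e. |z − z₀| < |d|.
Radius of convergence: R = |-1 − z₀| = |-4| = 4 (distance from z₀ to the singularity z = -1).

c_0 = 1/16, c_1 = -1/32, c_2 = 3/256; R = 4.


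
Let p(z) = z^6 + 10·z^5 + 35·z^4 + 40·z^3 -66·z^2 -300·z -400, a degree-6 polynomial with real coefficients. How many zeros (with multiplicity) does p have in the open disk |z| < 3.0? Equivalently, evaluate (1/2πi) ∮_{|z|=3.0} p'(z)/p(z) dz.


The zeros of p are: (-1 + 2i), (-1 - 2i), (-3 + 1i), (-3 - 1i), -4, 2.
Their magnitudes are: 2.236, 2.236, 3.162, 3.162, 4, 2.
Zeros with |z| < R = 3.0: (-1 + 2i), (-1 - 2i), 2.
Count = 3.
By the argument principle, (1/2πi) ∮_{|z|=R} p'(z)/p(z) dz equals exactly this count.

Number of zeros inside |z| < 3.0: 3.


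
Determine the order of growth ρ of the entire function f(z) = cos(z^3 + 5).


Write cos(w) = (e^{iw} ± e^{−iw})/(2 or 2i), so |cos(w)| ≤ e^{|w|}. With w = z^3 + 5, |w| ≤ 1r^3 + 5 on |z|=r, giving M(r) ≤ e^{1r^3 + 5} and ρ ≤ 3. For the lower bound, choose z on |z|=r with 1z^3 purely imaginary of modulus 1r^3; then |cos(z^3 + 5)| grows like e^{1r^3}/2, so ρ ≥ 3. Hence ρ = 3.
Therefore ρ = 3.

Order ρ = 3.


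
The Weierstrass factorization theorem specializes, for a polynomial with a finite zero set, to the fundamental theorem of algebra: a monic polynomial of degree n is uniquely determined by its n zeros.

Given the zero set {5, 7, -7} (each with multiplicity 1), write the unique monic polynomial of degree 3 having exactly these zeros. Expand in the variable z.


The polynomial is p(z) = ∏_{α ∈ S} (z − α), where S = {5, 7, -7}.
Expanding the product yields: p(z) = z^3 -5·z^2 -49·z + 245.
The resulting polynomial has degree 3 and real coefficients as required.

p(z) = z^3 -5·z^2 -49·z + 245.


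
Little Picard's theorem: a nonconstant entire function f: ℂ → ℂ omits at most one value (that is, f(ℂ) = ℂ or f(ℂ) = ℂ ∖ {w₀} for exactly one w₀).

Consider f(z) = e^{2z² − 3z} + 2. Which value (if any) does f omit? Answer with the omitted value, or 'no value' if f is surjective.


Little Picard bounds the complement of f(ℂ) to at most one point.
The exponent g(z) = 2z² − 3z is a nonconstant polynomial, hence surjective onto ℂ. So e^{g(z)} takes every value in {e^w : w ∈ ℂ} = ℂ ∖ {0}. Adding 2 shifts the range to ℂ ∖ {2}. f omits exactly 2.

Omitted value: 2.


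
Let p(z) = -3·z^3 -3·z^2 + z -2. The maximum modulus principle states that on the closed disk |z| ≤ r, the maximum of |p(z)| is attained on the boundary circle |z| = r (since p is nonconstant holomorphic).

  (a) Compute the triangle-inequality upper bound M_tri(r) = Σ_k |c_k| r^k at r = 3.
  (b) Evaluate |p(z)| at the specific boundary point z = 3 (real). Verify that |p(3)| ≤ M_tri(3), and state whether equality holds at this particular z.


Coefficients: c_0 = -2, c_1 = 1, c_2 = -3, c_3 = -3. Radius r = 3.
Part (a). Triangle bound: M_tri(r) = Σ_k |c_k| r^k
  = |-2|·3^0 + |1|·3^1 + |-3|·3^2 + |-3|·3^3
  = 2 + 3 + 27 + 81 = 113.
This bounds M(r) := max_{|z|=r} |p(z)| from above; equality holds iff all terms c_k z^k can be made to align in phase at a single z on |z|=r.
Part (b). At z = 3 (real, on the circle |z| = r):
  p(3) = (-2)·3^0 + (1)·3^1 + (-3)·3^2 + (-3)·3^3 = -107.
  |p(3)| = 107.
Check: |p(3)| = 107 ≤ 113 = M_tri(3). ✓ Equality does not hold at z = 3 (the coefficients have mixed signs, so the terms do not all align in phase there).

M_tri(3) = 113; |p(3)| = 107; equality at z=3: no.


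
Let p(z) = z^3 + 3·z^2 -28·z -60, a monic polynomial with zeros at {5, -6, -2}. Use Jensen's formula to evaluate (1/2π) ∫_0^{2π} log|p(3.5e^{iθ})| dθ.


Zeros: -6, -2, 5; r = 3.5.
Inside |z| < r: -2. Outside (|z| ≥ r): -6, 5.
p(0) = -60, so log|p(0)| = log(60) = 4.0943.
Apply Jensen: I(r) = log|p(0)| + Σ_k log(r/|z_k|), summed over zeros inside |z| < r.
  log(r/|z_k|) for z_k = -2: log(3.5/2) = 0.5596
  Outside zeros (-6, 5) contribute nothing to the Jensen sum.
Sum over inside zeros: 0.5596.
I(r) = log|p(0)| + (inside sum) = 4.0943 + 0.5596 = 4.6540.
Note: since some zeros are outside |z| ≤ r, the simplified n·log(r) form does NOT apply — only the inside zeros contribute.

I(r) ≈ 4.6540.


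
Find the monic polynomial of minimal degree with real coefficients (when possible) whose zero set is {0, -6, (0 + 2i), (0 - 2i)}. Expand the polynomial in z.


The polynomial is p(z) = ∏_{α ∈ S} (z − α), where S = {0, -6, (0 + 2i), (0 - 2i)}.
Expanding the product yields: p(z) = z^4 + 6·z^3 + 4·z^2 + 24·z.
Note conjugate pairs combine to real quadratics: (z − (0+2i))(z − (0−2i)) = z² + 4.
The resulting polynomial has degree 4 and real coefficients as required.

p(z) = z^4 + 6·z^3 + 4·z^2 + 24·z.


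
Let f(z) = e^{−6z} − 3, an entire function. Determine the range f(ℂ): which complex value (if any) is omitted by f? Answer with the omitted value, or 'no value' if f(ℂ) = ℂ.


Little Picard bounds the complement of f(ℂ) to at most one point.
e^{−6z} is never zero on ℂ, so 1·e^{−6z} takes every value in ℂ ∖ {0}. Adding -3 shifts the range to ℂ ∖ {-3}. Thus f omits exactly the value -3.

Omitted value: -3.


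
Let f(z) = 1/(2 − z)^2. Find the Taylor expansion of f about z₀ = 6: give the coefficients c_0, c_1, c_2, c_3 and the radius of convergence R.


Let w = z − z₀, so z = z₀ + w.
Then 2 − z = 2 − (z₀ + w) = (2 − z₀) − w = -4 − w.
f(z) = 1/(-4 − w)^2 = (1/(-4)^2) · (1 − w/(-4))^{−2}.
By the binomial series (1−u)^{−2} = Σ_{n≥0} C(n+1, 1) u^n for |u|<1, with u = w/(-4):
  c_n = C(n+1, 1) / (-4)^(n+2).
  c_0 = 1/(-4)^2 = 1/16.
  c_1 = 2/(-4)^3 = -1/32.
  c_2 = 3/(-4)^4 = 3/256.
  c_3 = 4/(-4)^5 = -1/256.
The series is valid for |w/d| < 1, i.e. |z − z₀| < |d|.
Radius of convergence: R = |2 − z₀| = |-4| = 4 (distance from z₀ to the singularity z = 2).

c_0 = 1/16, c_1 = -1/32, c_2 = 3/256, c_3 = -1/256; R = 4.


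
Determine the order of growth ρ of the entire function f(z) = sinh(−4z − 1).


sinh(w) is a linear combination of e^{iw} and e^{−iw} (or e^w, e^{−w} in the hyperbolic case), so |sinh(w)| ≤ e^{|w|}. With w = −4z − 1, |w| ≤ 4|z| + 1 = 4r + 1 on |z| = r, giving M(r) ≤ e^{4r + 1}, so ρ ≤ 1. On a suitable ray (z = it for sin/cos; z = t for sinh/cosh, t real → ∞), |sinh(−4z − 1)| grows like e^{4|t|}/2, so ρ ≥ 1. Hence ρ = 1.
Therefore ρ = 1.

Order ρ = 1.


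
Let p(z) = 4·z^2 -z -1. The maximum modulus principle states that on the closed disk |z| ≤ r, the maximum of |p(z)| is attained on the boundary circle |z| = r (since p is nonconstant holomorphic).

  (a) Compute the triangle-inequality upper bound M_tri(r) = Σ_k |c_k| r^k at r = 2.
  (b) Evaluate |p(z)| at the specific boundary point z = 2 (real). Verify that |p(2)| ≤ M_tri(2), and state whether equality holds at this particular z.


Coefficients: c_0 = -1, c_1 = -1, c_2 = 4. Radius r = 2.
Part (a). Triangle bound: M_tri(r) = Σ_k |c_k| r^k
  = |-1|·2^0 + |-1|·2^1 + |4|·2^2
  = 1 + 2 + 16 = 19.
This bounds M(r) := max_{|z|=r} |p(z)| from above; equality holds iff all terms c_k z^k can be made to align in phase at a single z on |z|=r.
Part (b). At z = 2 (real, on the circle |z| = r):
  p(2) = (-1)·2^0 + (-1)·2^1 + (4)·2^2 = 13.
  |p(2)| = 13.
Check: |p(2)| = 13 ≤ 19 = M_tri(2). ✓ Equality does not hold at z = 2 (the coefficients have mixed signs, so the terms do not all align in phase there).

M_tri(2) = 19; |p(2)| = 13; equality at z=2: no.


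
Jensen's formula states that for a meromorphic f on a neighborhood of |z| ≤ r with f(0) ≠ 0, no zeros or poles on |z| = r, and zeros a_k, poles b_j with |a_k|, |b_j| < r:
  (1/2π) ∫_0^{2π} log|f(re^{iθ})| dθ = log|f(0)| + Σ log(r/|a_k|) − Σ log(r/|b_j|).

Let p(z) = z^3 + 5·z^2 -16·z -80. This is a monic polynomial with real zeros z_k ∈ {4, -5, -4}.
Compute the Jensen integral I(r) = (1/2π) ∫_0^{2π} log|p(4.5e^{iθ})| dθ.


Zeros: -5, -4, 4; r = 4.5.
Inside |z| < r: -4, 4. Outside (|z| ≥ r): -5.
p(0) = -80, so log|p(0)| = log(80) = 4.3820.
Apply Jensen: I(r) = log|p(0)| + Σ_k log(r/|z_k|), summed over zeros inside |z| < r.
  log(r/|z_k|) for z_k = 4: log(4.5/4) = 0.1178
  log(r/|z_k|) for z_k = -4: log(4.5/4) = 0.1178
  Outside zeros (-5) contribute nothing to the Jensen sum.
Sum over inside zeros: 0.2356.
I(r) = log|p(0)| + (inside sum) = 4.3820 + 0.2356 = 4.6176.
Note: since some zeros are outside |z| ≤ r, the simplified n·log(r) form does NOT apply — only the inside zeros contribute.

I(r) ≈ 4.6176.


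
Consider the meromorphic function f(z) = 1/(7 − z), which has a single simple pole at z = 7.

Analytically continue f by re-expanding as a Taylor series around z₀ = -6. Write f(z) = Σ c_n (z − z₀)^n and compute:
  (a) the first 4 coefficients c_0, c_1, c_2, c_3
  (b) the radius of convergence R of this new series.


Let w = z − z₀, so z = z₀ + w.
Then 7 − z = 7 − (z₀ + w) = (7 − z₀) − w = 13 − w.
f(z) = 1/(13 − w) = (1/(13)) · 1/(1 − w/(13)) = Σ_{n≥0} w^n / (13)^(n+1).
So c_n = 1/(13)^(n+1):
  c_0 = 1/(13)^1 = 1/13.
  c_1 = 1/(13)^2 = 1/169.
  c_2 = 1/(13)^3 = 1/2197.
  c_3 = 1/(13)^4 = 1/28561.
The series is valid for |w/d| < 1, i.e. |z − z₀| < |d|.
Radius of convergence: R = |7 − z₀| = |13| = 13 (distance from z₀ to the singularity z = 7).

c_0 = 1/13, c_1 = 1/169, c_2 = 1/2197, c_3 = 1/28561; R = 13.


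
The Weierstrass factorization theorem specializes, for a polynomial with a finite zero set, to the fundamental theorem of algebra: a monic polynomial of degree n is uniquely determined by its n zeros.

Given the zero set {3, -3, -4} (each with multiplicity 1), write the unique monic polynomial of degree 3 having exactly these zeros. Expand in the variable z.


The polynomial is p(z) = ∏_{α ∈ S} (z − α), where S = {3, -3, -4}.
Expanding the product yields: p(z) = z^3 + 4·z^2 -9·z -36.
The resulting polynomial has degree 3 and real coefficients as required.

p(z) = z^3 + 4·z^2 -9·z -36.


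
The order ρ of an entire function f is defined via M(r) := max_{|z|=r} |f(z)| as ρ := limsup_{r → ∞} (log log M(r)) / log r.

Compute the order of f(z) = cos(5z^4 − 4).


Write cos(w) = (e^{iw} ± e^{−iw})/(2 or 2i), so |cos(w)| ≤ e^{|w|}. With w = 5z^4 − 4, |w| ≤ 5r^4 + 4 on |z|=r, giving M(r) ≤ e^{5r^4 + 4} and ρ ≤ 4. For the lower bound, choose z on |z|=r with 5z^4 purely imaginary of modulus 5r^4; then |cos(5z^4 − 4)| grows like e^{5r^4}/2, so ρ ≥ 4. Hence ρ = 4.
Therefore ρ = 4.

Order ρ = 4.


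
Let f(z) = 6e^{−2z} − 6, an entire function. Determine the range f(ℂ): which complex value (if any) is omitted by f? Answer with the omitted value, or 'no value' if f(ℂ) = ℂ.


Little Picard bounds the complement of f(ℂ) to at most one point.
e^{−2z} is never zero on ℂ, so 6·e^{−2z} takes every value in ℂ ∖ {0}. Adding -6 shifts the range to ℂ ∖ {-6}. Thus f omits exactly the value -6.

Omitted value: -6.


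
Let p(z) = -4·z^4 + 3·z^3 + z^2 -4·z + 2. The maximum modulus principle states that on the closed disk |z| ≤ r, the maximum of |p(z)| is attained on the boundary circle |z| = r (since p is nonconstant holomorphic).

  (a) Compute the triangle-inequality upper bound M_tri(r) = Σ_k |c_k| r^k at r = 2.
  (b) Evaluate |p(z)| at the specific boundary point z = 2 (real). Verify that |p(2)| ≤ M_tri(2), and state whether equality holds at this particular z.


Coefficients: c_0 = 2, c_1 = -4, c_2 = 1, c_3 = 3, c_4 = -4. Radius r = 2.
Part (a). Triangle bound: M_tri(r) = Σ_k |c_k| r^k
  = |2|·2^0 + |-4|·2^1 + |1|·2^2 + |3|·2^3 + |-4|·2^4
  = 2 + 8 + 4 + 24 + 64 = 102.
This bounds M(r) := max_{|z|=r} |p(z)| from above; equality holds iff all terms c_k z^k can be made to align in phase at a single z on |z|=r.
Part (b). At z = 2 (real, on the circle |z| = r):
  p(2) = (2)·2^0 + (-4)·2^1 + (1)·2^2 + (3)·2^3 + (-4)·2^4 = -42.
  |p(2)| = 42.
Check: |p(2)| = 42 ≤ 102 = M_tri(2). ✓ Equality does not hold at z = 2 (the coefficients have mixed signs, so the terms do not all align in phase there).

M_tri(2) = 102; |p(2)| = 42; equality at z=2: no.


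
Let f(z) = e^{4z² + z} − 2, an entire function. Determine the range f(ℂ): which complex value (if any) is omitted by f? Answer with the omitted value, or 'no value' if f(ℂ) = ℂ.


Little Picard bounds the complement of f(ℂ) to at most one point.
The exponent g(z) = 4z² + z is a nonconstant polynomial, hence surjective onto ℂ. So e^{g(z)} takes every value in {e^w : w ∈ ℂ} = ℂ ∖ {0}. Adding -2 shifts the range to ℂ ∖ {-2}. f omits exactly -2.

Omitted value: -2.


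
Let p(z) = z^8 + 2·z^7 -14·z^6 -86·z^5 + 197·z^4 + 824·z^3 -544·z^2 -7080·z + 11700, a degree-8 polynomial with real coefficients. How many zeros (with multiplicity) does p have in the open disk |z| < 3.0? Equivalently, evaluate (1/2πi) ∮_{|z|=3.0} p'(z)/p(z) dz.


The zeros of p are: (-3 + 2i), (-3 - 2i), (3 + 1i), (3 - 1i), (-3 + 3i), (-3 - 3i), (2 + 1i), (2 - 1i).
Their magnitudes are: 3.606, 3.606, 3.162, 3.162, 4.243, 4.243, 2.236, 2.236.
Zeros with |z| < R = 3.0: (2 + 1i), (2 - 1i).
Count = 2.
By the argument principle, (1/2πi) ∮_{|z|=R} p'(z)/p(z) dz equals exactly this count.

Number of zeros inside |z| < 3.0: 2.


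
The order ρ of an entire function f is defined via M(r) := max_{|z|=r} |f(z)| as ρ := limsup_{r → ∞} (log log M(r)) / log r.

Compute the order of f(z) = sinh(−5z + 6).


sinh(w) is a linear combination of e^{iw} and e^{−iw} (or e^w, e^{−w} in the hyperbolic case), so |sinh(w)| ≤ e^{|w|}. With w = −5z + 6, |w| ≤ 5|z| + 6 = 5r + 6 on |z| = r, giving M(r) ≤ e^{5r + 6}, so ρ ≤ 1. On a suitable ray (z = it for sin/cos; z = t for sinh/cosh, t real → ∞), |sinh(−5z + 6)| grows like e^{5|t|}/2, so ρ ≥ 1. Hence ρ = 1.
Therefore ρ = 1.

Order ρ = 1.


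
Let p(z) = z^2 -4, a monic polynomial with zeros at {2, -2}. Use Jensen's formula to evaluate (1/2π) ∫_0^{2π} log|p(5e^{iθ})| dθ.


Zeros: -2, 2; r = 5.
Inside |z| < r: -2, 2. Outside (|z| ≥ r): ∅.
p(0) = -4, so log|p(0)| = log(4) = 1.3863.
Apply Jensen: I(r) = log|p(0)| + Σ_k log(r/|z_k|), summed over zeros inside |z| < r.
  log(r/|z_k|) for z_k = 2: log(5/2) = 0.9163
  log(r/|z_k|) for z_k = -2: log(5/2) = 0.9163
Sum over inside zeros: 1.8326.
I(r) = log|p(0)| + (inside sum) = 1.3863 + 1.8326 = 3.2189.
Closed form (all zeros inside, monic): I(r) = n·log(r) = 2·log(5) = 3.2189. ✓

I(r) ≈ 3.2189.


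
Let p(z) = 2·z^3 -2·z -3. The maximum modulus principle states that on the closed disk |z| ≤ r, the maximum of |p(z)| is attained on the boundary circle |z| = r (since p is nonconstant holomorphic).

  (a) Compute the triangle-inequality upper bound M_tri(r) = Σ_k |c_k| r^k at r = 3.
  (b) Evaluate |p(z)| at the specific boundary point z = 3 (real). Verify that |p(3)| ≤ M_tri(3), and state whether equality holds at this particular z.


Coefficients: c_0 = -3, c_1 = -2, c_2 = 0, c_3 = 2. Radius r = 3.
Part (a). Triangle bound: M_tri(r) = Σ_k |c_k| r^k
  = |-3|·3^0 + |-2|·3^1 + |0|·3^2 + |2|·3^3
  = 3 + 6 + 0 + 54 = 63.
This bounds M(r) := max_{|z|=r} |p(z)| from above; equality holds iff all terms c_k z^k can be made to align in phase at a single z on |z|=r.
Part (b). At z = 3 (real, on the circle |z| = r):
  p(3) = (-3)·3^0 + (-2)·3^1 + (0)·3^2 + (2)·3^3 = 45.
  |p(3)| = 45.
Check: |p(3)| = 45 ≤ 63 = M_tri(3). ✓ Equality does not hold at z = 3 (the coefficients have mixed signs, so the terms do not all align in phase there).

M_tri(3) = 63; |p(3)| = 45; equality at z=3: no.


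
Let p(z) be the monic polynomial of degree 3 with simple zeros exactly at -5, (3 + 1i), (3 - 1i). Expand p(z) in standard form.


The polynomial is p(z) = ∏_{α ∈ S} (z − α), where S = {-5, (3 + 1i), (3 - 1i)}.
Expanding the product yields: p(z) = z^3 -z^2 -20·z + 50.
Note conjugate pairs combine to real quadratics: (z − (3+1i))(z − (3−1i)) = z² − 6z + 10.
The resulting polynomial has degree 3 and real coefficients as required.

p(z) = z^3 -z^2 -20·z + 50.


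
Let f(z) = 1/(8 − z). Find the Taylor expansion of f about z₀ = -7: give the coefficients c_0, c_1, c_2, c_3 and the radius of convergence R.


Let w = z − z₀, so z = z₀ + w.
Then 8 − z = 8 − (z₀ + w) = (8 − z₀) − w = 15 − w.
f(z) = 1/(15 − w) = (1/(15)) · 1/(1 − w/(15)) = Σ_{n≥0} w^n / (15)^(n+1).
So c_n = 1/(15)^(n+1):
  c_0 = 1/(15)^1 = 1/15.
  c_1 = 1/(15)^2 = 1/225.
  c_2 = 1/(15)^3 = 1/3375.
  c_3 = 1/(15)^4 = 1/50625.
The series is valid for |w/d| < 1, i.e. |z − z₀| < |d|.
Radius of convergence: R = |8 − z₀| = |15| = 15 (distance from z₀ to the singularity z = 8).

c_0 = 1/15, c_1 = 1/225, c_2 = 1/3375, c_3 = 1/50625; R = 15.


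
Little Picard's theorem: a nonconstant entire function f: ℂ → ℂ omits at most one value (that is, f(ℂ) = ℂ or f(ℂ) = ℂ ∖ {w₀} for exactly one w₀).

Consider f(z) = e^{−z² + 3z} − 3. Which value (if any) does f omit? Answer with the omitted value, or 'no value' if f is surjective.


Little Picard bounds the complement of f(ℂ) to at most one point.
The exponent g(z) = −z² + 3z is a nonconstant polynomial, hence surjective onto ℂ. So e^{g(z)} takes every value in {e^w : w ∈ ℂ} = ℂ ∖ {0}. Adding -3 shifts the range to ℂ ∖ {-3}. f omits exactly -3.

Omitted value: -3.


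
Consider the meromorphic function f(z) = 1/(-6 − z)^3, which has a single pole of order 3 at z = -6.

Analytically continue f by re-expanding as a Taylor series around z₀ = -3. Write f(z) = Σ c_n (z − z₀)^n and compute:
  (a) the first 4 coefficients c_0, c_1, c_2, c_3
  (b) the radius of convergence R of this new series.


Let w = z − z₀, so z = z₀ + w.
Then -6 − z = -6 − (z₀ + w) = (-6 − z₀) − w = -3 − w.
f(z) = 1/(-3 − w)^3 = (1/(-3)^3) · (1 − w/(-3))^{−3}.
By the binomial series (1−u)^{−3} = Σ_{n≥0} C(n+2, 2) u^n for |u|<1, with u = w/(-3):
  c_n = C(n+2, 2) / (-3)^(n+3).
  c_0 = 1/(-3)^3 = -1/27.
  c_1 = 3/(-3)^4 = 1/27.
  c_2 = 6/(-3)^5 = -2/81.
  c_3 = 10/(-3)^6 = 10/729.
The series is valid for |w/d| < 1, i.e. |z − z₀| < |d|.
Radius of convergence: R = |-6 − z₀| = |-3| = 3 (distance from z₀ to the singularity z = -6).

c_0 = -1/27, c_1 = 1/27, c_2 = -2/81, c_3 = 10/729; R = 3.


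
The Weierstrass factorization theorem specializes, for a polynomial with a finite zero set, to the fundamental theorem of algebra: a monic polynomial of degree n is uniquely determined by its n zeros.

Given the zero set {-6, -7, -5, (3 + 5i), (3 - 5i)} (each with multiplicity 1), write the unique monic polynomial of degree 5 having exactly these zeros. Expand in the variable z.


The polynomial is p(z) = ∏_{α ∈ S} (z − α), where S = {-6, -7, -5, (3 + 5i), (3 - 5i)}.
Expanding the product yields: p(z) = z^5 + 12·z^4 + 33·z^3 + 180·z^2 + 2378·z + 7140.
Note conjugate pairs combine to real quadratics: (z − (3+5i))(z − (3−5i)) = z² − 6z + 34.
The resulting polynomial has degree 5 and real coefficients as required.

p(z) = z^5 + 12·z^4 + 33·z^3 + 180·z^2 + 2378·z + 7140.


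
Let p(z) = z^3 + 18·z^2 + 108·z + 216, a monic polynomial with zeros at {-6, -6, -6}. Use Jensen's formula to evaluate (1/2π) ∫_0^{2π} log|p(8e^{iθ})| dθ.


Zeros: -6, -6, -6; r = 8.
Inside |z| < r: -6, -6, -6. Outside (|z| ≥ r): ∅.
p(0) = 216, so log|p(0)| = log(216) = 5.3753.
Apply Jensen: I(r) = log|p(0)| + Σ_k log(r/|z_k|), summed over zeros inside |z| < r.
  log(r/|z_k|) for z_k = -6: log(8/6) = 0.2877
  log(r/|z_k|) for z_k = -6: log(8/6) = 0.2877
  log(r/|z_k|) for z_k = -6: log(8/6) = 0.2877
Sum over inside zeros: 0.8630.
I(r) = log|p(0)| + (inside sum) = 5.3753 + 0.8630 = 6.2383.
Closed form (all zeros inside, monic): I(r) = n·log(r) = 3·log(8) = 6.2383. ✓

I(r) ≈ 6.2383.


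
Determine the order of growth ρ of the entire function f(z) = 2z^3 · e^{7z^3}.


M(r) = max_{|z|=r} |2|·|z|^3·|e^{7z^3}| = 2·r^3 · e^{7r^3} (the factors attain their maxima compatibly on |z|=r). Then log M(r) = log 2 + 3·log r + 7r^3, dominated by the last term, so log log M(r) ~ 3·log r. The polynomial factor 2z^3 contributes only a log r term and does not affect the order. ρ = 3.
Therefore ρ = 3.

Order ρ = 3.


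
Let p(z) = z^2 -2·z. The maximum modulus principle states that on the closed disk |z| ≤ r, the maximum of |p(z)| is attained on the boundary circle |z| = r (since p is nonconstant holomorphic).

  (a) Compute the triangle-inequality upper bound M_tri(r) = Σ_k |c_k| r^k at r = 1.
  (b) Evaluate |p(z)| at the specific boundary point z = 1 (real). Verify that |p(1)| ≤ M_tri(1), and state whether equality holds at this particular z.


Coefficients: c_0 = 0, c_1 = -2, c_2 = 1. Radius r = 1.
Part (a). Triangle bound: M_tri(r) = Σ_k |c_k| r^k
  = |0|·1^0 + |-2|·1^1 + |1|·1^2
  = 0 + 2 + 1 = 3.
This bounds M(r) := max_{|z|=r} |p(z)| from above; equality holds iff all terms c_k z^k can be made to align in phase at a single z on |z|=r.
Part (b). At z = 1 (real, on the circle |z| = r):
  p(1) = (0)·1^0 + (-2)·1^1 + (1)·1^2 = -1.
  |p(1)| = 1.
Check: |p(1)| = 1 ≤ 3 = M_tri(1). ✓ Equality does not hold at z = 1 (the coefficients have mixed signs, so the terms do not all align in phase there).

M_tri(1) = 3; |p(1)| = 1; equality at z=1: no.


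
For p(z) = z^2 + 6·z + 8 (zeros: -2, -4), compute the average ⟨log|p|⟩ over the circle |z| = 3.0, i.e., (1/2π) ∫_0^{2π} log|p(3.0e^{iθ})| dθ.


Zeros: -4, -2; r = 3.0.
Inside |z| < r: -2. Outside (|z| ≥ r): -4.
p(0) = 8, so log|p(0)| = log(8) = 2.0794.
Apply Jensen: I(r) = log|p(0)| + Σ_k log(r/|z_k|), summed over zeros inside |z| < r.
  log(r/|z_k|) for z_k = -2: log(3.0/2) = 0.4055
  Outside zeros (-4) contribute nothing to the Jensen sum.
Sum over inside zeros: 0.4055.
I(r) = log|p(0)| + (inside sum) = 2.0794 + 0.4055 = 2.4849.
Note: since some zeros are outside |z| ≤ r, the simplified n·log(r) form does NOT apply — only the inside zeros contribute.

I(r) ≈ 2.4849.


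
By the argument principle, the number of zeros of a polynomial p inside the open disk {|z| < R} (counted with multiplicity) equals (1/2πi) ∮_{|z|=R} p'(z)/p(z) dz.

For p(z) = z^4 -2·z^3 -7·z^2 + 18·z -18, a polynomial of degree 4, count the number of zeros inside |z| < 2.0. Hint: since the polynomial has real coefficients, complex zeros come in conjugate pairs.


The zeros of p are: 3, (1 + 1i), (1 - 1i), -3.
Their magnitudes are: 3, 1.414, 1.414, 3.
Zeros with |z| < R = 2.0: (1 + 1i), (1 - 1i).
Count = 2.
By the argument principle, (1/2πi) ∮_{|z|=R} p'(z)/p(z) dz equals exactly this count.

Number of zeros inside |z| < 2.0: 2.


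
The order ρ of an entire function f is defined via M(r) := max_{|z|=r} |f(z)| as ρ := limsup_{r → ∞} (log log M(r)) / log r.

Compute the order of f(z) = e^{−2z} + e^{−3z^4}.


Each summand is entire of order 1 and 4 respectively (as in the single-exponential case). The order of a sum is at most the max of the orders, so ρ ≤ 4. For the lower bound: on |z|=r choose arg z so that -3z^4 is real positive; then |e^{-3z^4}| = e^{3r^4} while |e^{-2z}| ≤ e^{2r^1} = o(e^{3r^4}). So |f| ≥ e^{3r^4}(1 − o(1)) and ρ ≥ 4. Hence ρ = max(1, 4) = 4.
Therefore ρ = 4.

Order ρ = 4.


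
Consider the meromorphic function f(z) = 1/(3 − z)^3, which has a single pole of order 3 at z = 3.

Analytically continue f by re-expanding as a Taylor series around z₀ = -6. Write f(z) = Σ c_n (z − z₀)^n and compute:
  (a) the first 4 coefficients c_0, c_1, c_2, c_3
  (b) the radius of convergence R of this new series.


Let w = z − z₀, so z = z₀ + w.
Then 3 − z = 3 − (z₀ + w) = (3 − z₀) − w = 9 − w.
f(z) = 1/(9 − w)^3 = (1/(9)^3) · (1 − w/(9))^{−3}.
By the binomial series (1−u)^{−3} = Σ_{n≥0} C(n+2, 2) u^n for |u|<1, with u = w/(9):
  c_n = C(n+2, 2) / (9)^(n+3).
  c_0 = 1/(9)^3 = 1/729.
  c_1 = 3/(9)^4 = 1/2187.
  c_2 = 6/(9)^5 = 2/19683.
  c_3 = 10/(9)^6 = 10/531441.
The series is valid for |w/d| < 1, i.e. |z − z₀| < |d|.
Radius of convergence: R = |3 − z₀| = |9| = 9 (distance from z₀ to the singularity z = 3).

c_0 = 1/729, c_1 = 1/2187, c_2 = 2/19683, c_3 = 10/531441; R = 9.


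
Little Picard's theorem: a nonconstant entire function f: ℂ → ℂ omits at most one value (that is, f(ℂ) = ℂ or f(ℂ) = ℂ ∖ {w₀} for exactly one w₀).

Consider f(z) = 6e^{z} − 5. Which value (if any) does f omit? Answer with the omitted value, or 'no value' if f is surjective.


Little Picard bounds the complement of f(ℂ) to at most one point.
e^{z} is never zero on ℂ, so 6·e^{z} takes every value in ℂ ∖ {0}. Adding -5 shifts the range to ℂ ∖ {-5}. Thus f omits exactly the value -5.

Omitted value: -5.


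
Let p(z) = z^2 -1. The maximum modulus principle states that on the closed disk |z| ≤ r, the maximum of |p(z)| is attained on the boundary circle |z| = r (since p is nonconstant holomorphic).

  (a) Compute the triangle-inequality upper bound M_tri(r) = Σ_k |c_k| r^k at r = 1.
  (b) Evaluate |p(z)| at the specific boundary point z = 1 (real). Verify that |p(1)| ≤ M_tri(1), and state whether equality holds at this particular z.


Coefficients: c_0 = -1, c_1 = 0, c_2 = 1. Radius r = 1.
Part (a). Triangle bound: M_tri(r) = Σ_k |c_k| r^k
  = |-1|·1^0 + |0|·1^1 + |1|·1^2
  = 1 + 0 + 1 = 2.
This bounds M(r) := max_{|z|=r} |p(z)| from above; equality holds iff all terms c_k z^k can be made to align in phase at a single z on |z|=r.
Part (b). At z = 1 (real, on the circle |z| = r):
  p(1) = (-1)·1^0 + (0)·1^1 + (1)·1^2 = 0.
  |p(1)| = 0.
Check: |p(1)| = 0 ≤ 2 = M_tri(1). ✓ Equality does not hold at z = 1 (the coefficients have mixed signs, so the terms do not all align in phase there).

M_tri(1) = 2; |p(1)| = 0; equality at z=1: no.


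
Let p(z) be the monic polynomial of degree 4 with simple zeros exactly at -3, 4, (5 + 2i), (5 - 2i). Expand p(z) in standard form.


The polynomial is p(z) = ∏_{α ∈ S} (z − α), where S = {-3, 4, (5 + 2i), (5 - 2i)}.
Expanding the product yields: p(z) = z^4 -11·z^3 + 27·z^2 + 91·z -348.
Note conjugate pairs combine to real quadratics: (z − (5+2i))(z − (5−2i)) = z² − 10z + 29.
The resulting polynomial has degree 4 and real coefficients as required.

p(z) = z^4 -11·z^3 + 27·z^2 + 91·z -348.
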